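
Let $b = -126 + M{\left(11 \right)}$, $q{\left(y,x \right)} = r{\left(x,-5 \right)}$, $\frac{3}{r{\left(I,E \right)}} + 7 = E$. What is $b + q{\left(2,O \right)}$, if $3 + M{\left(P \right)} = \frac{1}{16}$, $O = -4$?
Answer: $- \frac{2067}{16} \approx -129.19$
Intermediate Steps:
$r{\left(I,E \right)} = \frac{3}{-7 + E}$
$M{\left(P \right)} = - \frac{47}{16}$ ($M{\left(P \right)} = -3 + \frac{1}{16} = - \frac{47}{16}$)
$q{\left(y,x \right)} = - \frac{1}{4}$ ($q{\left(y,x \right)} = \frac{3}{-7 - 5} = \frac{3}{-12} = 3 \left(- \frac{1}{12}\right) = - \frac{1}{4}$)
$b = - \frac{2063}{16}$ ($b = -126 - \frac{47}{16} = - \frac{2063}{16} \approx -128.94$)
$b + q{\left(2,O \right)} = - \frac{2063}{16} - \frac{1}{4} = - \frac{2067}{16}$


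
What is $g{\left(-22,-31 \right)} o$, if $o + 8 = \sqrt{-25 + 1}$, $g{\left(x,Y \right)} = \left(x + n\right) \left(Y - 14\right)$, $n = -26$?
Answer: $-17280 + 4320 i \sqrt{6} \approx -17280.0 + 10582.0 i$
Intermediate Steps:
$g{\left(x,Y \right)} = \left(-26 + x\right) \left(-14 + Y\right)$ ($g{\left(x,Y \right)} = \left(x - 26\right) \left(Y - 14\right) = \left(-26 + x\right) \left(-14 + Y\right)$)
$o = -8 + 2 i \sqrt{6}$ ($o = -8 + \sqrt{-25 + 1} = -8 + \sqrt{-24} = -8 + 2 i \sqrt{6} \approx -8.0 + 4.899 i$)
$g{\left(-22,-31 \right)} o = \left(364 - -806 - -308 - -682\right) \left(-8 + 2 i \sqrt{6}\right) = \left(364 + 806 + 308 + 682\right) \left(-8 + 2 i \sqrt{6}\right) = 2160 \left(-8 + 2 i \sqrt{6}\right) = -17280 + 4320 i \sqrt{6}$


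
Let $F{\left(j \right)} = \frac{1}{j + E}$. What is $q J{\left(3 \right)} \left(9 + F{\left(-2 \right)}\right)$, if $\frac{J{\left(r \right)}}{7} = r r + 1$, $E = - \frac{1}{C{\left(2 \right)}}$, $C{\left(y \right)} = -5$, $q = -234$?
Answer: $-138320$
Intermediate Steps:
$E = \frac{1}{5}$ ($E = - \frac{1}{-5} = \left(-1\right) \left(- \frac{1}{5}\right) = \frac{1}{5} \approx 0.2$)
$J{\left(r \right)} = 7 + 7 r^{2}$ ($J{\left(r \right)} = 7 \left(r r + 1\right) = 7 \left(r^{2} + 1\right) = 7 \left(1 + r^{2}\right) = 7 + 7 r^{2}$)
$F{\left(j \right)} = \frac{1}{\frac{1}{5} + j}$ ($F{\left(j \right)} = \frac{1}{j + \frac{1}{5}} = \frac{1}{\frac{1}{5} + j}$)
$q J{\left(3 \right)} \left(9 + F{\left(-2 \right)}\right) = - 234 \left(7 + 7 \cdot 3^{2}\right) \left(9 + \frac{5}{1 + 5 \left(-2\right)}\right) = - 234 \left(7 + 7 \cdot 9\right) \left(9 + \frac{5}{1 - 10}\right) = - 234 \left(7 + 63\right) \left(9 + \frac{5}{-9}\right) = - 234 \cdot 70 \left(9 + 5 \left(- \frac{1}{9}\right)\right) = - 234 \cdot 70 \left(9 - \frac{5}{9}\right) = - 234 \cdot 70 \cdot \frac{76}{9} = \left(-234\right) \frac{5320}{9} = -138320$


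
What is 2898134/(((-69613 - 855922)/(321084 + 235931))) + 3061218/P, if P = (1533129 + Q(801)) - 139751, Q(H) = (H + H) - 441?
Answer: -450241441200966752/258138930673 ≈ -1.7442e+6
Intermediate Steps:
Q(H) = -441 + 2*H (Q(H) = 2*H - 441 = -441 + 2*H)
P = 1394539 (P = (1533129 + (-441 + 2*801)) - 139751 = (1533129 + (-441 + 1602)) - 139751 = (1533129 + 1161) - 139751 = 1534290 - 139751 = 1394539)
2898134/(((-69613 - 855922)/(321084 + 235931))) + 3061218/P = 2898134/(((-69613 - 855922)/(321084 + 235931))) + 3061218/1394539 = 2898134/((-925535/557015)) + 3061218*(1/1394539) = 2898134/((-925535*1/557015)) + 3061218/1394539 = 2898134/(-185107/111403) + 3061218/1394539 = 2898134*(-111403/185107) + 3061218/1394539 = -322860822002/185107 + 3061218/1394539 = -450241441200966752/258138930673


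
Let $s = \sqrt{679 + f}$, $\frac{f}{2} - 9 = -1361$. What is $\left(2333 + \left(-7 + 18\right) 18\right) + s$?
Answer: $2531 + 45 i \approx 2531.0 + 45.0 i$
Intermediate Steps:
$f = -2704$ ($f = 18 + 2 \left(-1361\right) = 18 - 2722 = -2704$)
$s = 45 i$ ($s = \sqrt{679 - 2704} = \sqrt{-2025} = 45 i \approx 45.0 i$)
$\left(2333 + \left(-7 + 18\right) 18\right) + s = \left(2333 + \left(-7 + 18\right) 18\right) + 45 i = \left(2333 + 11 \cdot 18\right) + 45 i = \left(2333 + 198\right) + 45 i = 2531 + 45 i$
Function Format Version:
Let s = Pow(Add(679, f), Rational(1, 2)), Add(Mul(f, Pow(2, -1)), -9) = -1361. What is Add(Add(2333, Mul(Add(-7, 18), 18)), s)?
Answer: Add(2531, Mul(45, I)) ≈ Add(2531.0, Mul(45.000, I))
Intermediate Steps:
f = -2704 (f = Add(18, Mul(2, -1361)) = Add(18, -2722) = -2704)
s = Mul(45, I) (s = Pow(Add(679, -2704), Rational(1, 2)) = Pow(-2025, Rational(1, 2)) = Mul(45, I) ≈ Mul(45.000, I))
Add(Add(2333, Mul(Add(-7, 18), 18)), s) = Add(Add(2333, Mul(Add(-7, 18), 18)), Mul(45, I)) = Add(Add(2333, Mul(11, 18)), Mul(45, I)) = Add(Add(2333, 198), Mul(45, I)) = Add(2531, Mul(45, I))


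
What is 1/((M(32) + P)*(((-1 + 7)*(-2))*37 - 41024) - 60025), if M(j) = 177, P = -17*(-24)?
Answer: -1/24318805 ≈ -4.1120e-8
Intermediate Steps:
P = 408
1/((M(32) + P)*(((-1 + 7)*(-2))*37 - 41024) - 60025) = 1/((177 + 408)*(((-1 + 7)*(-2))*37 - 41024) - 60025) = 1/(585*((6*(-2))*37 - 41024) - 60025) = 1/(585*(-12*37 - 41024) - 60025) = 1/(585*(-444 - 41024) - 60025) = 1/(585*(-41468) - 60025) = 1/(-24258780 - 60025) = 1/(-24318805) = -1/24318805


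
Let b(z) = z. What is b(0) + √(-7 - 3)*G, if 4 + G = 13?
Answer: 9*I*√10 ≈ 28.461*I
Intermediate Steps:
G = 9 (G = -4 + 13 = 9)
b(0) + √(-7 - 3)*G = 0 + √(-7 - 3)*9 = 0 + √(-10)*9 = 0 + (I*√10)*9 = 0 + 9*I*√10 = 9*I*√10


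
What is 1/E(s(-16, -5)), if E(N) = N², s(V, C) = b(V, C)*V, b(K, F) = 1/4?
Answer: 1/16 ≈ 0.062500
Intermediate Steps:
b(K, F) = ¼
s(V, C) = V/4
1/E(s(-16, -5)) = 1/(((¼)*(-16))²) = 1/((-4)²) = 1/16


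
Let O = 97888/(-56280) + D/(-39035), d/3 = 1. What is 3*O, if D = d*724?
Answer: -14083208/2615345 ≈ -5.3848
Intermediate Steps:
d = 3 (d = 3*1 = 3)
D = 2172 (D = 3*724 = 2172)
O = -14083208/7846035 (O = 97888/(-56280) + 2172/(-39035) = 97888*(-1/56280) + 2172*(-1/39035) = -1748/1005 - 2172/39035 = -14083208/7846035 ≈ -1.7949)
3*O = 3*(-14083208/7846035) = -14083208/2615345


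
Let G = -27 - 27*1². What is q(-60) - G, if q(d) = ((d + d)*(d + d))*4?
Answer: 57654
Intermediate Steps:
G = -54 (G = -27 - 27*1 = -27 - 27 = -54)
q(d) = 16*d² (q(d) = ((2*d)*(2*d))*4 = (4*d²)*4 = 16*d²)
q(-60) - G = 16*(-60)² - 1*(-54) = 16*3600 + 54 = 57600 + 54 = 57654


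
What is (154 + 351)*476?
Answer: 240380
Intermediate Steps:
(154 + 351)*476 = 505*476 = 240380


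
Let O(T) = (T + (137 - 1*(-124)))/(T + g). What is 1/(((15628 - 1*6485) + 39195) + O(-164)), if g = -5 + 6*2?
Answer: 157/7588969 ≈ 2.0688e-5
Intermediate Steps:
g = 7 (g = -5 + 12 = 7)
O(T) = (261 + T)/(7 + T) (O(T) = (T + (137 - 1*(-124)))/(T + 7) = (T + (137 + 124))/(7 + T) = (T + 261)/(7 + T) = (261 + T)/(7 + T))
1/(((15628 - 1*6485) + 39195) + O(-164)) = 1/(((15628 - 1*6485) + 39195) + (261 - 164)/(7 - 164)) = 1/(((15628 - 6485) + 39195) + 97/(-157)) = 1/((9143 + 39195) - 1/157*97) = 1/(48338 - 97/157) = 1/(7588969/157) = 157/7588969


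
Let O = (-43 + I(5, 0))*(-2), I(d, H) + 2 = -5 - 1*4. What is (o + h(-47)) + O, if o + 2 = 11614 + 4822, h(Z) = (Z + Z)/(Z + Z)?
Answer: 16543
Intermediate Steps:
I(d, H) = -11 (I(d, H) = -2 + (-5 - 1*4) = -2 + (-5 - 4) = -2 - 9 = -11)
h(Z) = 1 (h(Z) = (2*Z)/((2*Z)) = (2*Z)*(1/(2*Z)) = 1)
O = 108 (O = (-43 - 11)*(-2) = -54*(-2) = 108)
o = 16434 (o = -2 + (11614 + 4822) = -2 + 16436 = 16434)
(o + h(-47)) + O = (16434 + 1) + 108 = 16435 + 108 = 16543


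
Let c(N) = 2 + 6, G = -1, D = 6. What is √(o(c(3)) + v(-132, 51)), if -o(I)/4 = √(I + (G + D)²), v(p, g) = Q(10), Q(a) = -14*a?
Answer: 2*√(-35 - √33) ≈ 12.766*I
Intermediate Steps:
v(p, g) = -140 (v(p, g) = -14*10 = -140)
c(N) = 8
o(I) = -4*√(25 + I) (o(I) = -4*√(I + (-1 + 6)²) = -4*√(I + 5²) = -4*√(I + 25) = -4*√(25 + I))
√(o(c(3)) + v(-132, 51)) = √(-4*√(25 + 8) - 140) = √(-4*√33 - 140) = √(-140 - 4*√33)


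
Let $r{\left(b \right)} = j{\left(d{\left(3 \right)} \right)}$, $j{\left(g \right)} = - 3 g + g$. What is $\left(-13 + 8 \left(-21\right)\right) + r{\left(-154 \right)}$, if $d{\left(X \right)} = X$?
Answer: $-187$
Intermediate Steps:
$j{\left(g \right)} = - 2 g$
$r{\left(b \right)} = -6$ ($r{\left(b \right)} = \left(-2\right) 3 = -6$)
$\left(-13 + 8 \left(-21\right)\right) + r{\left(-154 \right)} = \left(-13 + 8 \left(-21\right)\right) - 6 = \left(-13 - 168\right) - 6 = -181 - 6 = -187$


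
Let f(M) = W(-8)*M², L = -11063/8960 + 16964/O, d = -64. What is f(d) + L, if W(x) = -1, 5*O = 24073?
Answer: -18020189471/4401920 ≈ -4093.7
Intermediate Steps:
O = 24073/5 (O = (⅕)*24073 = 24073/5 ≈ 4814.6)
L = 10074849/4401920 (L = -11063/8960 + 16964/(24073/5) = -11063*1/8960 + 16964*(5/24073) = -11063/8960 + 84820/24073 = 10074849/4401920 ≈ 2.2887)
f(M) = -M²
f(d) + L = -1*(-64)² + 10074849/4401920 = -1*4096 + 10074849/4401920 = -4096 + 10074849/4401920 = -18020189471/4401920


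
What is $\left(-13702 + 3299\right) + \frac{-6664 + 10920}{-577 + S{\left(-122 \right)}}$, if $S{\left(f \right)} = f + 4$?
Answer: $- \frac{7234341}{695} \approx -10409.0$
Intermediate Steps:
$S{\left(f \right)} = 4 + f$
$\left(-13702 + 3299\right) + \frac{-6664 + 10920}{-577 + S{\left(-122 \right)}} = \left(-13702 + 3299\right) + \frac{-6664 + 10920}{-577 + \left(4 - 122\right)} = -10403 + \frac{4256}{-577 - 118} = -10403 + \frac{4256}{-695} = -10403 + 4256 \left(- \frac{1}{695}\right) = -10403 - \frac{4256}{695} = - \frac{7234341}{695}$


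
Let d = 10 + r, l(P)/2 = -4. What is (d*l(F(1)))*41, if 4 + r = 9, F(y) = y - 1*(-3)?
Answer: -4920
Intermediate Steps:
F(y) = 3 + y (F(y) = y + 3 = 3 + y)
l(P) = -8 (l(P) = 2*(-4) = -8)
r = 5 (r = -4 + 9 = 5)
d = 15 (d = 10 + 5 = 15)
(d*l(F(1)))*41 = (15*(-8))*41 = -120*41 = -4920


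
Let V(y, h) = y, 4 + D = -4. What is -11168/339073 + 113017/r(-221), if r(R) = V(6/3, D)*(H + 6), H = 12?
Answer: 38320611193/12206628 ≈ 3139.3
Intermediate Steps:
D = -8 (D = -4 - 4 = -8)
r(R) = 36 (r(R) = (6/3)*(12 + 6) = (6*(⅓))*18 = 2*18 = 36)
-11168/339073 + 113017/r(-221) = -11168/339073 + 113017/36 = 38320611193/12206628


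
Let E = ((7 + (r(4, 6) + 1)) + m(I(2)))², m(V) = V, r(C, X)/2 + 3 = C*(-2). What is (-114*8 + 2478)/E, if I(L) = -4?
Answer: 29/6 ≈ 4.8333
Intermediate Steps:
r(C, X) = -6 - 4*C (r(C, X) = -6 + 2*(C*(-2)) = -6 + 2*(-2*C) = -6 - 4*C)
E = 324 (E = ((7 + ((-6 - 4*4) + 1)) - 4)² = ((7 + ((-6 - 16) + 1)) - 4)² = ((7 + (-22 + 1)) - 4)² = ((7 - 21) - 4)² = (-14 - 4)² = (-18)² = 324)
(-114*8 + 2478)/E = (-114*8 + 2478)/324 = (-912 + 2478)*(1/324) = 1566*(1/324) = 29/6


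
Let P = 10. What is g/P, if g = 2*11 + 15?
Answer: 37/10 ≈ 3.7000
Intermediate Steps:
g = 37 (g = 22 + 15 = 37)
g/P = 37/10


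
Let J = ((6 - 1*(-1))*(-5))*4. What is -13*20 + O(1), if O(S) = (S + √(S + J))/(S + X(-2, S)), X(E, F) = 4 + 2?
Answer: -1819/7 + I*√139/7 ≈ -259.86 + 1.6843*I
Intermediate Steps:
X(E, F) = 6
J = -140 (J = ((6 + 1)*(-5))*4 = (7*(-5))*4 = -35*4 = -140)
O(S) = (S + √(-140 + S))/(6 + S) (O(S) = (S + √(S - 140))/(S + 6) = (S + √(-140 + S))/(6 + S))
-13*20 + O(1) = -13*20 + (1 + √(-140 + 1))/(6 + 1) = -260 + (1 + √(-139))/7 = -260 + (1 + I*√139)/7 = -260 + (⅐ + I*√139/7) = -1819/7 + I*√139/7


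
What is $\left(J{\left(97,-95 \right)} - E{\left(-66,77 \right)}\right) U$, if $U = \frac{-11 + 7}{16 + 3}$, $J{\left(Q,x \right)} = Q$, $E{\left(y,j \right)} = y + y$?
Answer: $- \frac{916}{19} \approx -48.211$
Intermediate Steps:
$E{\left(y,j \right)} = 2 y$
$U = - \frac{4}{19} \approx -0.21053$
$\left(J{\left(97,-95 \right)} - E{\left(-66,77 \right)}\right) U = \left(97 - 2 \left(-66\right)\right) \left(- \frac{4}{19}\right) = \left(97 - -132\right) \left(- \frac{4}{19}\right) = \left(97 + 132\right) \left(- \frac{4}{19}\right) = 229 \left(- \frac{4}{19}\right) = - \frac{916}{19}$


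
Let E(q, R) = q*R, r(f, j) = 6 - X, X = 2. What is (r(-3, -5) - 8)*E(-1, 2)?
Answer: 8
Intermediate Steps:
r(f, j) = 4 (r(f, j) = 6 - 1*2 = 6 - 2 = 4)
E(q, R) = R*q
(r(-3, -5) - 8)*E(-1, 2) = (4 - 8)*(2*(-1)) = -4*(-2) = 8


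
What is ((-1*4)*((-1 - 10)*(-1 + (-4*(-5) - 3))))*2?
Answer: 1408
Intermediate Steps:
((-1*4)*((-1 - 10)*(-1 + (-4*(-5) - 3))))*2 = -(-44)*(-1 + (20 - 3))*2 = -(-44)*(-1 + 17)*2 = -(-44)*16*2 = -4*(-176)*2 = 704*2 = 1408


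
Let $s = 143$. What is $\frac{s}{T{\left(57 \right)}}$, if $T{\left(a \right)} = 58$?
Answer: $\frac{143}{58} \approx 2.4655$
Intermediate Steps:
$\frac{s}{T{\left(57 \right)}} = \frac{143}{58}$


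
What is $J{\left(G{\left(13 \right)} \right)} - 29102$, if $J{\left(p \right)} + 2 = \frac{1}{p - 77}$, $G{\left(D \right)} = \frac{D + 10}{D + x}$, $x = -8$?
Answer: $- \frac{10535653}{362} \approx -29104.0$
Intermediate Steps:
$G{\left(D \right)} = \frac{10 + D}{-8 + D}$ ($G{\left(D \right)} = \frac{D + 10}{D - 8} = \frac{10 + D}{-8 + D}$)
$J{\left(p \right)} = -2 + \frac{1}{-77 + p}$ ($J{\left(p \right)} = -2 + \frac{1}{p - 77} = -2 + \frac{1}{-77 + p}$)
$J{\left(G{\left(13 \right)} \right)} - 29102 = \frac{155 - 2 \frac{10 + 13}{-8 + 13}}{-77 + \frac{10 + 13}{-8 + 13}} - 29102 = \frac{155 - 2 \cdot \frac{1}{5} \cdot 23}{-77 + \frac{1}{5} \cdot 23} - 29102 = \frac{155 - \frac{46}{5}}{-77 + \frac{23}{5}} - 29102 = \frac{155 - \frac{46}{5}}{- \frac{362}{5}} - 29102 = \left(- \frac{5}{362}\right) \frac{729}{5} - 29102 = - \frac{729}{362} - 29102 = - \frac{10535653}{362}$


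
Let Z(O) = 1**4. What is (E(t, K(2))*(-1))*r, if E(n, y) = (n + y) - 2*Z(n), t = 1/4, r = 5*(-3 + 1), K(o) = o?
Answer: 5/2 ≈ 2.5000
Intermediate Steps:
Z(O) = 1
r = -10 (r = 5*(-2) = -10)
t = 1/4 ≈ 0.25000
E(n, y) = -2 + n + y (E(n, y) = (n + y) - 2*1 = (n + y) - 2 = -2 + n + y)
(E(t, K(2))*(-1))*r = ((-2 + 1/4 + 2)*(-1))*(-10) = ((1/4)*(-1))*(-10) = -1/4*(-10) = 5/2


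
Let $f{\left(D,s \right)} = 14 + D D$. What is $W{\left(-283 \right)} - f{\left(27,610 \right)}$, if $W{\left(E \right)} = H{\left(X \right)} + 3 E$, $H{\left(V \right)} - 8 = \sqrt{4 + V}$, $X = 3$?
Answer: $-1584 + \sqrt{7} \approx -1581.4$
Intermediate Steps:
$f{\left(D,s \right)} = 14 + D^{2}$
$H{\left(V \right)} = 8 + \sqrt{4 + V}$
$W{\left(E \right)} = 8 + \sqrt{7} + 3 E$ ($W{\left(E \right)} = \left(8 + \sqrt{4 + 3}\right) + 3 E = \left(8 + \sqrt{7}\right) + 3 E = 8 + \sqrt{7} + 3 E$)
$W{\left(-283 \right)} - f{\left(27,610 \right)} = \left(8 + \sqrt{7} + 3 \left(-283\right)\right) - \left(14 + 27^{2}\right) = \left(8 + \sqrt{7} - 849\right) - \left(14 + 729\right) = \left(-841 + \sqrt{7}\right) - 743 = -1584 + \sqrt{7}$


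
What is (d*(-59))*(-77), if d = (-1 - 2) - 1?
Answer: -18172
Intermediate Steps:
d = -4 (d = -3 - 1 = -4)
(d*(-59))*(-77) = -4*(-59)*(-77) = 236*(-77) = -18172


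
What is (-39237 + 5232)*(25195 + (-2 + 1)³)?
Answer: -856721970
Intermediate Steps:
(-39237 + 5232)*(25195 + (-2 + 1)³) = -34005*(25195 + (-1)³) = -34005*(25195 - 1) = -34005*25194 = -856721970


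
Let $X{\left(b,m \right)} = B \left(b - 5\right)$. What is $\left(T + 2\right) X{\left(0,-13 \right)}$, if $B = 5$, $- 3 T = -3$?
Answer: $-75$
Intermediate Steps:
$T = 1$ ($T = \left(- \frac{1}{3}\right) \left(-3\right) = 1$)
$X{\left(b,m \right)} = -25 + 5 b$ ($X{\left(b,m \right)} = 5 \left(b - 5\right) = 5 \left(-5 + b\right) = -25 + 5 b$)
$\left(T + 2\right) X{\left(0,-13 \right)} = \left(1 + 2\right) \left(-25 + 5 \cdot 0\right) = 3 \left(-25 + 0\right) = 3 \left(-25\right) = -75$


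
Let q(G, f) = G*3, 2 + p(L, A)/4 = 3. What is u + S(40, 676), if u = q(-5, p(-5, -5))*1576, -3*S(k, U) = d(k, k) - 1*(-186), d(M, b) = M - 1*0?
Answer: -71146/3 ≈ -23715.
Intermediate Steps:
d(M, b) = M (d(M, b) = M + 0 = M)
p(L, A) = 4 (p(L, A) = -8 + 4*3 = -8 + 12 = 4)
S(k, U) = -62 - k/3 (S(k, U) = -(k - 1*(-186))/3 = -(k + 186)/3 = -(186 + k)/3 = -62 - k/3)
q(G, f) = 3*G
u = -23640 (u = (3*(-5))*1576 = -15*1576 = -23640)
u + S(40, 676) = -23640 + (-62 - ⅓*40) = -23640 + (-62 - 40/3) = -23640 - 226/3 = -71146/3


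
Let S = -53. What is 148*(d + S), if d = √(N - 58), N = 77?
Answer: -7844 + 148*√19 ≈ -7198.9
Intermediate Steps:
d = √19 (d = √(77 - 58) = √19 ≈ 4.3589)
148*(d + S) = 148*(√19 - 53) = 148*(-53 + √19) = -7844 + 148*√19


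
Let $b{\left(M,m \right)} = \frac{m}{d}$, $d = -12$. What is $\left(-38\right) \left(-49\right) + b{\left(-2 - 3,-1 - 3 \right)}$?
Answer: $\frac{5587}{3} \approx 1862.3$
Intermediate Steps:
$b{\left(M,m \right)} = - \frac{m}{12}$ ($b{\left(M,m \right)} = \frac{m}{-12} = m \left(- \frac{1}{12}\right) = - \frac{m}{12}$)
$\left(-38\right) \left(-49\right) + b{\left(-2 - 3,-1 - 3 \right)} = \left(-38\right) \left(-49\right) - \frac{-1 - 3}{12} = 1862 - \frac{-1 - 3}{12} = 1862 - - \frac{1}{3} = 1862 + \frac{1}{3} = \frac{5587}{3}$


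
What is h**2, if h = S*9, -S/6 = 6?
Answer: 104976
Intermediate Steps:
S = -36 (S = -6*6 = -36)
h = -324 (h = -36*9 = -324)
h**2 = (-324)**2 = 104976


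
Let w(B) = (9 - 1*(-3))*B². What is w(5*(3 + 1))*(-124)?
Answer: -595200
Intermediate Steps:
w(B) = 12*B² (w(B) = (9 + 3)*B² = 12*B²)
w(5*(3 + 1))*(-124) = (12*(5*(3 + 1))²)*(-124) = (12*(5*4)²)*(-124) = (12*20²)*(-124) = (12*400)*(-124) = 4800*(-124) = -595200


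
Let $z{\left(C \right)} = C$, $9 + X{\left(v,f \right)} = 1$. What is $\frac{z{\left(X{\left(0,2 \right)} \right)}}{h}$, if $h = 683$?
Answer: $- \frac{8}{683} \approx -0.011713$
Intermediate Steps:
$X{\left(v,f \right)} = -8$ ($X{\left(v,f \right)} = -9 + 1 = -8$)
$\frac{z{\left(X{\left(0,2 \right)} \right)}}{h} = - \frac{8}{683}$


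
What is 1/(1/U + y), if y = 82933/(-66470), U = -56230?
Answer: -186880405/233169453 ≈ -0.80148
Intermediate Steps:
y = -82933/66470 (y = 82933*(-1/66470) = -82933/66470 ≈ -1.2477)
1/(1/U + y) = 1/(1/(-56230) - 82933/66470) = 1/(-1/56230 - 82933/66470) = 1/(-233169453/186880405) = -186880405/233169453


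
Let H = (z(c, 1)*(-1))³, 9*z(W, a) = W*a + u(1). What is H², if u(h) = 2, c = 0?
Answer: 64/531441 ≈ 0.00012043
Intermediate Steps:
z(W, a) = 2/9 + W*a/9 (z(W, a) = (W*a + 2)/9 = (2 + W*a)/9 = 2/9 + W*a/9)
H = -8/729 (H = ((2/9 + (⅑)*0*1)*(-1))³ = ((2/9 + 0)*(-1))³ = ((2/9)*(-1))³ = (-2/9)³ = -8/729 ≈ -0.010974)
H² = (-8/729)² = 64/531441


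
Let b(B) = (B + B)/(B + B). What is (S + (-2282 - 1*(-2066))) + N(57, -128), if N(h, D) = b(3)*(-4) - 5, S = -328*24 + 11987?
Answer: 3890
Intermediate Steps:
b(B) = 1 (b(B) = (2*B)/((2*B)) = (2*B)*(1/(2*B)) = 1)
S = 4115 (S = -7872 + 11987 = 4115)
N(h, D) = -9 (N(h, D) = 1*(-4) - 5 = -4 - 5 = -9)
(S + (-2282 - 1*(-2066))) + N(57, -128) = (4115 + (-2282 - 1*(-2066))) - 9 = (4115 + (-2282 + 2066)) - 9 = (4115 - 216) - 9 = 3899 - 9 = 3890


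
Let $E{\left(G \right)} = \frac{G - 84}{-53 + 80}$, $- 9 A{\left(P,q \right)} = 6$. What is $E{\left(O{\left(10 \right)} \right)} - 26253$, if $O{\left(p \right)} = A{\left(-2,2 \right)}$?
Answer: $- \frac{2126747}{81} \approx -26256.0$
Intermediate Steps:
$A{\left(P,q \right)} = - \frac{2}{3}$ ($A{\left(P,q \right)} = \left(- \frac{1}{9}\right) 6 = - \frac{2}{3}$)
$O{\left(p \right)} = - \frac{2}{3}$
$E{\left(G \right)} = - \frac{28}{9} + \frac{G}{27}$ ($E{\left(G \right)} = \frac{-84 + G}{27} = \left(-84 + G\right) \frac{1}{27} = - \frac{28}{9} + \frac{G}{27}$)
$E{\left(O{\left(10 \right)} \right)} - 26253 = \left(- \frac{28}{9} + \frac{1}{27} \left(- \frac{2}{3}\right)\right) - 26253 = \left(- \frac{28}{9} - \frac{2}{81}\right) - 26253 = - \frac{254}{81} - 26253 = - \frac{2126747}{81}$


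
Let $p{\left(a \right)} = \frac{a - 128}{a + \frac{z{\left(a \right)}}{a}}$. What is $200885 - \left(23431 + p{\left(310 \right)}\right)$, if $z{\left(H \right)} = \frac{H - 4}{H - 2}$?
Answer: $\frac{2626231189382}{14799553} \approx 1.7745 \cdot 10^{5}$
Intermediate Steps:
$z{\left(H \right)} = \frac{-4 + H}{-2 + H}$
$p{\left(a \right)} = \frac{-128 + a}{a + \frac{-4 + a}{a \left(-2 + a\right)}}$ ($p{\left(a \right)} = \frac{a - 128}{a + \frac{\frac{1}{-2 + a} \left(-4 + a\right)}{a}} = \frac{-128 + a}{a + \frac{-4 + a}{a \left(-2 + a\right)}}$)
$200885 - \left(23431 + p{\left(310 \right)}\right) = 200885 - \left(23431 + \frac{310 \left(-128 + 310\right) \left(-2 + 310\right)}{-4 + 310 + 310^{2} \left(-2 + 310\right)}\right) = 200885 - \left(23431 + 310 \frac{1}{-4 + 310 + 96100 \cdot 308} \cdot 182 \cdot 308\right) = 200885 - \left(23431 + 310 \frac{1}{-4 + 310 + 29598800} \cdot 182 \cdot 308\right) = 200885 - \left(23431 + 310 \cdot \frac{1}{29599106} \cdot 182 \cdot 308\right) = 200885 - \frac{346777015023}{14799553} = \frac{2626231189382}{14799553}$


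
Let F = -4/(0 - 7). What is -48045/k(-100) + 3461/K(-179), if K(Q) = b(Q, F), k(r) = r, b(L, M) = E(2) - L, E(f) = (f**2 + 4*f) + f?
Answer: 1923757/3860 ≈ 498.38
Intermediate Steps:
E(f) = f**2 + 5*f
F = 4/7 (F = -4/(-7) = -4*(-1/7) = 4/7 ≈ 0.57143)
b(L, M) = 14 - L (b(L, M) = 2*(5 + 2) - L = 2*7 - L = 14 - L)
K(Q) = 14 - Q
-48045/k(-100) + 3461/K(-179) = -48045/(-100) + 3461/(14 - 1*(-179)) = -48045*(-1/100) + 3461/(14 + 179) = 9609/20 + 3461/193 = 1923757/3860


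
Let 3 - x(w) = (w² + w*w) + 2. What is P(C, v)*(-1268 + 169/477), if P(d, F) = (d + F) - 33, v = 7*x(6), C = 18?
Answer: 309589504/477 ≈ 6.4904e+5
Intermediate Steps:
x(w) = 1 - 2*w² (x(w) = 3 - ((w² + w*w) + 2) = 3 - ((w² + w²) + 2) = 3 - (2*w² + 2) = 3 - (2 + 2*w²) = 3 + (-2 - 2*w²) = 1 - 2*w²)
v = -497 (v = 7*(1 - 2*6²) = 7*(1 - 2*36) = 7*(1 - 72) = 7*(-71) = -497)
P(d, F) = -33 + F + d (P(d, F) = (F + d) - 33 = -33 + F + d)
P(C, v)*(-1268 + 169/477) = (-33 - 497 + 18)*(-1268 + 169/477) = -512*(-1268 + 169*(1/477)) = -512*(-1268 + 169/477) = -512*(-604667/477) = 309589504/477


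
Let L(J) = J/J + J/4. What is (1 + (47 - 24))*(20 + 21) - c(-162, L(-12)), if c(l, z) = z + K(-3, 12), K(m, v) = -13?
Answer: 999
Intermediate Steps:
L(J) = 1 + J/4 (L(J) = 1 + J*(¼) = 1 + J/4)
c(l, z) = -13 + z (c(l, z) = z - 13 = -13 + z)
(1 + (47 - 24))*(20 + 21) - c(-162, L(-12)) = (1 + (47 - 24))*(20 + 21) - (-13 + (1 + (¼)*(-12))) = (1 + 23)*41 - (-13 + (1 - 3)) = 24*41 - (-13 - 2) = 984 - 1*(-15) = 984 + 15 = 999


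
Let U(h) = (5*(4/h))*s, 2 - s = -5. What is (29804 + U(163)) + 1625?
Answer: 5123067/163 ≈ 31430.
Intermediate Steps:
s = 7 (s = 2 - 1*(-5) = 2 + 5 = 7)
U(h) = 140/h (U(h) = (5*(4/h))*7 = (20/h)*7 = 140/h)
(29804 + U(163)) + 1625 = (29804 + 140/163) + 1625 = 4858192/163 + 1625 = 5123067/163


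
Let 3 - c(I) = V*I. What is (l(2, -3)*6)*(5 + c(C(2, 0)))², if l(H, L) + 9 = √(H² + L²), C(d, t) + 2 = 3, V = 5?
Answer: -486 + 54*√13 ≈ -291.30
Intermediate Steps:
C(d, t) = 1 (C(d, t) = -2 + 3 = 1)
l(H, L) = -9 + √(H² + L²)
c(I) = 3 - 5*I
(l(2, -3)*6)*(5 + c(C(2, 0)))² = ((-9 + √(2² + (-3)²))*6)*(5 + (3 - 5*1))² = ((-9 + √(4 + 9))*6)*(5 + (3 - 5))² = ((-9 + √13)*6)*(5 - 2)² = (-54 + 6*√13)*3² = (-54 + 6*√13)*9 = -486 + 54*√13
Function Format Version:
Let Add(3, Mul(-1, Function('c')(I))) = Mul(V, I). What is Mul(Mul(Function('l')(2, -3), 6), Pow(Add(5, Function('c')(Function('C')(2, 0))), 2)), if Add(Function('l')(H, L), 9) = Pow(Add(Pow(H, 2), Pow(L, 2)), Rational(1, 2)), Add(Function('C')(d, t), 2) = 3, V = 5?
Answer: Add(-486, Mul(54, Pow(13, Rational(1, 2)))) ≈ -291.30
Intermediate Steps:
Function('C')(d, t) = 1 (Function('C')(d, t) = Add(-2, 3) = 1)
Function('l')(H, L) = Add(-9, Pow(Add(Pow(H, 2), Pow(L, 2)), Rational(1, 2)))
Function('c')(I) = Add(3, Mul(-5, I)) (Function('c')(I) = Add(3, Mul(-1, Mul(5, I))) = Add(3, Mul(-5, I)))
Mul(Mul(Function('l')(2, -3), 6), Pow(Add(5, Function('c')(Function('C')(2, 0))), 2)) = Mul(Mul(Add(-9, Pow(Add(Pow(2, 2), Pow(-3, 2)), Rational(1, 2))), 6), Pow(Add(5, Add(3, Mul(-5, 1))), 2)) = Mul(Mul(Add(-9, Pow(Add(4, 9), Rational(1, 2))), 6), Pow(Add(5, Add(3, -5)), 2)) = Mul(Mul(Add(-9, Pow(13, Rational(1, 2))), 6), Pow(Add(5, -2), 2)) = Mul(Add(-54, Mul(6, Pow(13, Rational(1, 2)))), Pow(3, 2)) = Mul(Add(-54, Mul(6, Pow(13, Rational(1, 2)))), 9) = Add(-486, Mul(54, Pow(13, Rational(1, 2))))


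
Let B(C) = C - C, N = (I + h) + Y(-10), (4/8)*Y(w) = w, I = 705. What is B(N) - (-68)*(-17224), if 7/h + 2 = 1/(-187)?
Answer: -1171232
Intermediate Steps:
Y(w) = 2*w
h = -1309/375 (h = 7/(-2 + 1/(-187)) = 7/(-2 - 1/187) = 7/(-375/187) = 7*(-187/375) = -1309/375 ≈ -3.4907)
N = 255566/375 (N = (705 - 1309/375) + 2*(-10) = 263066/375 - 20 = 255566/375 ≈ 681.51)
B(C) = 0
B(N) - (-68)*(-17224) = 0 - (-68)*(-17224) = 0 - 1*1171232 = 0 - 1171232 = -1171232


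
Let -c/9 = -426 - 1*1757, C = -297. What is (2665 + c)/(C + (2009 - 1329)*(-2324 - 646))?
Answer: -22312/2019897 ≈ -0.011046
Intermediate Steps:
c = 19647 (c = -9*(-426 - 1*1757) = -9*(-426 - 1757) = -9*(-2183) = 19647)
(2665 + c)/(C + (2009 - 1329)*(-2324 - 646)) = (2665 + 19647)/(-297 + (2009 - 1329)*(-2324 - 646)) = 22312/(-297 + 680*(-2970)) = 22312/(-297 - 2019600) = 22312/(-2019897) = 22312*(-1/2019897) = -22312/2019897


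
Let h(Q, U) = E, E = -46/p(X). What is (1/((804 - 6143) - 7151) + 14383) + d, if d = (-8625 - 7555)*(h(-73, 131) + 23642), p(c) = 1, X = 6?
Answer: -4768293523531/12490 ≈ -3.8177e+8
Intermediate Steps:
E = -46 (E = -46/1 = -46*1 = -46)
h(Q, U) = -46
d = -381783280 (d = (-8625 - 7555)*(-46 + 23642) = -16180*23596 = -381783280)
(1/((804 - 6143) - 7151) + 14383) + d = (1/((804 - 6143) - 7151) + 14383) - 381783280 = (1/(-5339 - 7151) + 14383) - 381783280 = (1/(-12490) + 14383) - 381783280 = (-1/12490 + 14383) - 381783280 = 179643669/12490 - 381783280 = -4768293523531/12490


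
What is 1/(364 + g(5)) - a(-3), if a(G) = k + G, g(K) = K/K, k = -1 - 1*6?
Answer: 3651/365 ≈ 10.003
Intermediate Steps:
k = -7 (k = -1 - 6 = -7)
g(K) = 1
a(G) = -7 + G
1/(364 + g(5)) - a(-3) = 1/(364 + 1) - (-7 - 3) = 1/365 - 1*(-10) = 1/365 + 10 = 3651/365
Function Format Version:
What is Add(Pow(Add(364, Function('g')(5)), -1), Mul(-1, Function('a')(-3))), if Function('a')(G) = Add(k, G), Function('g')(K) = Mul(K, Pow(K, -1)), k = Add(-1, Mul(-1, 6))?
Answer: Rational(3651, 365) ≈ 10.003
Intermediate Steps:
k = -7 (k = Add(-1, -6) = -7)
Function('g')(K) = 1
Function('a')(G) = Add(-7, G)
Add(Pow(Add(364, Function('g')(5)), -1), Mul(-1, Function('a')(-3))) = Add(Pow(Add(364, 1), -1), Mul(-1, Add(-7, -3))) = Add(Pow(365, -1), Mul(-1, -10)) = Add(Rational(1, 365), 10) = Rational(3651, 365)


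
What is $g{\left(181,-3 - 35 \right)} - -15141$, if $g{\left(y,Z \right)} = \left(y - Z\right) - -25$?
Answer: $15385$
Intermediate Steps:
$g{\left(y,Z \right)} = 25 + y - Z$ ($g{\left(y,Z \right)} = \left(y - Z\right) + 25 = 25 + y - Z$)
$g{\left(181,-3 - 35 \right)} - -15141 = \left(25 + 181 - \left(-3 - 35\right)\right) - -15141 = \left(25 + 181 - \left(-3 - 35\right)\right) + 15141 = \left(25 + 181 - -38\right) + 15141 = \left(25 + 181 + 38\right) + 15141 = 244 + 15141 = 15385$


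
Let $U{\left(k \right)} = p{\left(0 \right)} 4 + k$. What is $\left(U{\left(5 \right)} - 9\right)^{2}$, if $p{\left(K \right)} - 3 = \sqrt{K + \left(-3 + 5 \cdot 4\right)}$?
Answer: $336 + 64 \sqrt{17} \approx 599.88$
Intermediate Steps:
$p{\left(K \right)} = 3 + \sqrt{17 + K}$ ($p{\left(K \right)} = 3 + \sqrt{K + \left(-3 + 5 \cdot 4\right)} = 3 + \sqrt{K + \left(-3 + 20\right)} = 3 + \sqrt{K + 17} = 3 + \sqrt{17 + K}$)
$U{\left(k \right)} = 12 + k + 4 \sqrt{17}$ ($U{\left(k \right)} = \left(3 + \sqrt{17 + 0}\right) 4 + k = \left(3 + \sqrt{17}\right) 4 + k = \left(12 + 4 \sqrt{17}\right) + k = 12 + k + 4 \sqrt{17}$)
$\left(U{\left(5 \right)} - 9\right)^{2} = \left(\left(12 + 5 + 4 \sqrt{17}\right) - 9\right)^{2} = \left(\left(17 + 4 \sqrt{17}\right) - 9\right)^{2} = \left(8 + 4 \sqrt{17}\right)^{2}$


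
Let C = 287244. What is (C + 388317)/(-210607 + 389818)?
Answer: 225187/59737 ≈ 3.7696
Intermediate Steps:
(C + 388317)/(-210607 + 389818) = (287244 + 388317)/(-210607 + 389818) = 675561/179211 = 675561*(1/179211) = 225187/59737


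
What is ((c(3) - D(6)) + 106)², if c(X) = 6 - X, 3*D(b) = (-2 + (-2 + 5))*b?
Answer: 11449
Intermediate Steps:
D(b) = b/3 (D(b) = ((-2 + (-2 + 5))*b)/3 = ((-2 + 3)*b)/3 = (1*b)/3 = b/3)
((c(3) - D(6)) + 106)² = (((6 - 1*3) - 6/3) + 106)² = (((6 - 3) - 1*2) + 106)² = ((3 - 2) + 106)² = (1 + 106)² = 107² = 11449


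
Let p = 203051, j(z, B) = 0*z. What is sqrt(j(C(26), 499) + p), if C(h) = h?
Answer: sqrt(203051) ≈ 450.61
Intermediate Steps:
j(z, B) = 0
sqrt(j(C(26), 499) + p) = sqrt(0 + 203051) = sqrt(203051)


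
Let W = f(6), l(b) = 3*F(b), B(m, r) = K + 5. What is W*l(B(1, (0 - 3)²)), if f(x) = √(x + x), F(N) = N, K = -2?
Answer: 18*√3 ≈ 31.177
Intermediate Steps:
f(x) = √2*√x (f(x) = √(2*x) = √2*√x)
B(m, r) = 3 (B(m, r) = -2 + 5 = 3)
l(b) = 3*b
W = 2*√3 (W = √2*√6 = 2*√3 ≈ 3.4641)
W*l(B(1, (0 - 3)²)) = (2*√3)*(3*3) = (2*√3)*9 = 18*√3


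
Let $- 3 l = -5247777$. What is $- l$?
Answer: $-1749259$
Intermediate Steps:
$l = 1749259$ ($l = \left(- \frac{1}{3}\right) \left(-5247777\right) = 1749259$)
$- l = \left(-1\right) 1749259 = -1749259$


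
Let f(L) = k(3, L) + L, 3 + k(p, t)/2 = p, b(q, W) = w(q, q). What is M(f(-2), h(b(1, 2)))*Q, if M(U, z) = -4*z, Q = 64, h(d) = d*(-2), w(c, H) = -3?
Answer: -1536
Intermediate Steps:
b(q, W) = -3
h(d) = -2*d
k(p, t) = -6 + 2*p
f(L) = L (f(L) = (-6 + 2*3) + L = (-6 + 6) + L = 0 + L = L)
M(f(-2), h(b(1, 2)))*Q = -(-8)*(-3)*64 = -4*6*64 = -24*64 = -1536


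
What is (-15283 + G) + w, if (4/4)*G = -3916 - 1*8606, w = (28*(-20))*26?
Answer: -42365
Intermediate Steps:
w = -14560 (w = -560*26 = -14560)
G = -12522 (G = -3916 - 1*8606 = -3916 - 8606 = -12522)
(-15283 + G) + w = (-15283 - 12522) - 14560 = -27805 - 14560 = -42365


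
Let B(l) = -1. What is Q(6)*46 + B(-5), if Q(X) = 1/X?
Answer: 20/3 ≈ 6.6667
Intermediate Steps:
Q(6)*46 + B(-5) = 46/6 - 1 = (⅙)*46 - 1 = 23/3 - 1 = 20/3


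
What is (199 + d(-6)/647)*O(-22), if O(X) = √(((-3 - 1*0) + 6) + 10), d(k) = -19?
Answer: 128734*√13/647 ≈ 717.40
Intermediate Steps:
O(X) = √13 (O(X) = √(((-3 + 0) + 6) + 10) = √((-3 + 6) + 10) = √(3 + 10) = √13)
(199 + d(-6)/647)*O(-22) = (199 - 19/647)*√13 = 128734*√13/647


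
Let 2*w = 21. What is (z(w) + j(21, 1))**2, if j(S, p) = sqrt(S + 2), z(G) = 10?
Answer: (10 + sqrt(23))**2 ≈ 218.92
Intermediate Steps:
w = 21/2 (w = (1/2)*21 = 21/2 ≈ 10.500)
j(S, p) = sqrt(2 + S)
(z(w) + j(21, 1))**2 = (10 + sqrt(2 + 21))**2 = (10 + sqrt(23))**2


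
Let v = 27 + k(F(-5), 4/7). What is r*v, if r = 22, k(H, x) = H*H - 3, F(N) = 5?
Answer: 1078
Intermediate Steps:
k(H, x) = -3 + H**2 (k(H, x) = H**2 - 3 = -3 + H**2)
v = 49 (v = 27 + (-3 + 5**2) = 27 + (-3 + 25) = 27 + 22 = 49)
r*v = 22*49 = 1078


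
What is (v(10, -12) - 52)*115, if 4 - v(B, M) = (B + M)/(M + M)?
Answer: -66355/12 ≈ -5529.6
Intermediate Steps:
v(B, M) = 4 - (B + M)/(2*M) (v(B, M) = 4 - (B + M)/(M + M) = 4 - (B + M)/(2*M))
(v(10, -12) - 52)*115 = ((1/2)*(-1*10 + 7*(-12))/(-12) - 52)*115 = ((1/2)*(-1/12)*(-10 - 84) - 52)*115 = ((1/2)*(-1/12)*(-94) - 52)*115 = (47/12 - 52)*115 = -577/12*115 = -66355/12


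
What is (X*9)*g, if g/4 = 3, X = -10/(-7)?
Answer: 1080/7 ≈ 154.29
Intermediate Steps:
X = 10/7 (X = -10*(-⅐) = 10/7 ≈ 1.4286)
g = 12 (g = 4*3 = 12)
(X*9)*g = ((10/7)*9)*12 = (90/7)*12 = 1080/7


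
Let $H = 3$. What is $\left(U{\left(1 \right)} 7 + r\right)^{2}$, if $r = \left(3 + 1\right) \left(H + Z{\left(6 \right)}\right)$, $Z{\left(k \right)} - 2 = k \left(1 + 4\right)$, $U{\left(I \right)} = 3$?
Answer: $25921$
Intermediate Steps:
$Z{\left(k \right)} = 2 + 5 k$ ($Z{\left(k \right)} = 2 + k \left(1 + 4\right) = 2 + k 5 = 2 + 5 k$)
$r = 140$ ($r = \left(3 + 1\right) \left(3 + \left(2 + 5 \cdot 6\right)\right) = 4 \left(3 + \left(2 + 30\right)\right) = 4 \left(3 + 32\right) = 4 \cdot 35 = 140$)
$\left(U{\left(1 \right)} 7 + r\right)^{2} = \left(3 \cdot 7 + 140\right)^{2} = \left(21 + 140\right)^{2} = 161^{2} = 25921$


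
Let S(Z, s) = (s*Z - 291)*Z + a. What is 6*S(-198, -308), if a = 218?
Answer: -72101976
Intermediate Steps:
S(Z, s) = 218 + Z*(-291 + Z*s) (S(Z, s) = (s*Z - 291)*Z + 218 = (Z*s - 291)*Z + 218 = (-291 + Z*s)*Z + 218 = Z*(-291 + Z*s) + 218 = 218 + Z*(-291 + Z*s))
6*S(-198, -308) = 6*(218 - 291*(-198) - 308*(-198)²) = 6*(218 + 57618 - 308*39204) = 6*(218 + 57618 - 12074832) = 6*(-12016996) = -72101976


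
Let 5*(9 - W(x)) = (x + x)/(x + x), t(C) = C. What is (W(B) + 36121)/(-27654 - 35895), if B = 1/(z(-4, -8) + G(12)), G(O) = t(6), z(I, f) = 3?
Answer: -180649/317745 ≈ -0.56853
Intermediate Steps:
G(O) = 6
B = ⅑ (B = 1/(3 + 6) = 1/9 = ⅑ ≈ 0.11111)
W(x) = 44/5 (W(x) = 9 - (x + x)/(5*(x + x)) = 9 - 2*x/(5*(2*x)) = 9 - 2*x*1/(2*x)/5 = 9 - ⅕*1 = 9 - ⅕ = 44/5)
(W(B) + 36121)/(-27654 - 35895) = (44/5 + 36121)/(-27654 - 35895) = (180649/5)/(-63549) = (180649/5)*(-1/63549) = -180649/317745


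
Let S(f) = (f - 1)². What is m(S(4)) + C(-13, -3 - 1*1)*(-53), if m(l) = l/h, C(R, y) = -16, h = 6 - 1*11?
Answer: 4231/5 ≈ 846.20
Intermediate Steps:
h = -5 (h = 6 - 11 = -5)
S(f) = (-1 + f)²
m(l) = -l/5 (m(l) = l/(-5) = l*(-⅕) = -l/5)
m(S(4)) + C(-13, -3 - 1*1)*(-53) = -(-1 + 4)²/5 - 16*(-53) = -⅕*3² + 848 = -⅕*9 + 848 = -9/5 + 848 = 4231/5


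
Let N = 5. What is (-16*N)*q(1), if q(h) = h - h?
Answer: 0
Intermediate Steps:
q(h) = 0
(-16*N)*q(1) = -16*5*0 = -80*0 = 0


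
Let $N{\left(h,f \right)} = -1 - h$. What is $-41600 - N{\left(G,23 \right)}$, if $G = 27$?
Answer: $-41572$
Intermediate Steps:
$-41600 - N{\left(G,23 \right)} = -41600 - \left(-1 - 27\right) = -41600 - -28 = -41600 + 28 = -41572$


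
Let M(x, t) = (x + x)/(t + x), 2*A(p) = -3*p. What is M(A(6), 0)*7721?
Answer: 15442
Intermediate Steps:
A(p) = -3*p/2 (A(p) = (-3*p)/2 = -3*p/2)
M(x, t) = 2*x/(t + x) (M(x, t) = (2*x)/(t + x) = 2*x/(t + x))
M(A(6), 0)*7721 = (2*(-3/2*6)/(0 - 3/2*6))*7721 = (2*(-9)/(0 - 9))*7721 = (2*(-9)/(-9))*7721 = (2*(-9)*(-⅑))*7721 = 2*7721 = 15442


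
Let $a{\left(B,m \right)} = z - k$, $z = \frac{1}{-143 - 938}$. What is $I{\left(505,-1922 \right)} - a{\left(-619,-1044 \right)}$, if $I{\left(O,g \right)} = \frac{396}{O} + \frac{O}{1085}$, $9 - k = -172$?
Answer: $\frac{21589649167}{118461385} \approx 182.25$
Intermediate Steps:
$z = - \frac{1}{1081}$ ($z = \frac{1}{-1081} = - \frac{1}{1081} \approx -0.00092507$)
$k = 181$ ($k = 9 - -172 = 9 + 172 = 181$)
$a{\left(B,m \right)} = - \frac{195662}{1081}$ ($a{\left(B,m \right)} = - \frac{1}{1081} - 181 = - \frac{195662}{1081}$)
$I{\left(O,g \right)} = \frac{396}{O} + \frac{O}{1085}$ ($I{\left(O,g \right)} = \frac{396}{O} + O \frac{1}{1085} = \frac{396}{O} + \frac{O}{1085}$)
$I{\left(505,-1922 \right)} - a{\left(-619,-1044 \right)} = \left(\frac{396}{505} + \frac{1}{1085} \cdot 505\right) - - \frac{195662}{1081} = \left(396 \cdot \frac{1}{505} + \frac{101}{217}\right) + \frac{195662}{1081} = \left(\frac{396}{505} + \frac{101}{217}\right) + \frac{195662}{1081} = \frac{136937}{109585} + \frac{195662}{1081} = \frac{21589649167}{118461385}$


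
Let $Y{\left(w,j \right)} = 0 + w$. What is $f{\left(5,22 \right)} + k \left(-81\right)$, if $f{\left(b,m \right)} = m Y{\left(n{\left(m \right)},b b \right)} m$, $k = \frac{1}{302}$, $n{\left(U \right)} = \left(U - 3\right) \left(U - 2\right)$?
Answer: $\frac{55543759}{302} \approx 1.8392 \cdot 10^{5}$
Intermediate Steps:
$n{\left(U \right)} = \left(-3 + U\right) \left(-2 + U\right)$
$k = \frac{1}{302} \approx 0.0033113$
$Y{\left(w,j \right)} = w$
$f{\left(b,m \right)} = m^{2} \left(6 + m^{2} - 5 m\right)$ ($f{\left(b,m \right)} = m \left(6 + m^{2} - 5 m\right) m = m^{2} \left(6 + m^{2} - 5 m\right)$)
$f{\left(5,22 \right)} + k \left(-81\right) = 22^{2} \left(6 + 22^{2} - 110\right) + \frac{1}{302} \left(-81\right) = 484 \left(6 + 484 - 110\right) - \frac{81}{302} = 484 \cdot 380 - \frac{81}{302} = 183920 - \frac{81}{302} = \frac{55543759}{302}$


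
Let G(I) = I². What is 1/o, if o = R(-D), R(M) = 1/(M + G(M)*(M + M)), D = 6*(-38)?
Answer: 23704932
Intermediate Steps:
D = -228
R(M) = 1/(M + 2*M³) (R(M) = 1/(M + M²*(M + M)) = 1/(M + M²*(2*M)) = 1/(M + 2*M³))
o = 1/23704932 (o = 1/(-1*(-228) + 2*(-1*(-228))³) = 1/(228 + 2*228³) = 1/(228 + 2*11852352) = 1/(228 + 23704704) = 1/23704932 ≈ 4.2185e-8)
1/o = 1/(1/23704932) = 23704932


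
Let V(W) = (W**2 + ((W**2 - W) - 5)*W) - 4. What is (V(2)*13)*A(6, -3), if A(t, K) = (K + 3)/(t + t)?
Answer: 0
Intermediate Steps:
A(t, K) = (3 + K)/(2*t) (A(t, K) = (3 + K)/((2*t)) = (3 + K)*(1/(2*t)) = (3 + K)/(2*t))
V(W) = -4 + W**2 + W*(-5 + W**2 - W) (V(W) = (W**2 + (-5 + W**2 - W)*W) - 4 = (W**2 + W*(-5 + W**2 - W)) - 4 = -4 + W**2 + W*(-5 + W**2 - W))
(V(2)*13)*A(6, -3) = ((-4 + 2**3 - 5*2)*13)*((1/2)*(3 - 3)/6) = ((-4 + 8 - 10)*13)*((1/2)*(1/6)*0) = -6*13*0 = -78*0 = 0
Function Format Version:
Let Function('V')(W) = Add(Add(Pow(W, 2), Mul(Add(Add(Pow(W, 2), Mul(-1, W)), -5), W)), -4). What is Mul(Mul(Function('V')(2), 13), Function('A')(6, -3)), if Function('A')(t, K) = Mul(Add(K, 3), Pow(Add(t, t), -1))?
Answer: 0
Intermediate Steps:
Function('A')(t, K) = Mul(Rational(1, 2), Pow(t, -1), Add(3, K)) (Function('A')(t, K) = Mul(Add(3, K), Pow(Mul(2, t), -1)) = Mul(Add(3, K), Mul(Rational(1, 2), Pow(t, -1))) = Mul(Rational(1, 2), Pow(t, -1), Add(3, K)))
Function('V')(W) = Add(-4, Pow(W, 2), Mul(W, Add(-5, Pow(W, 2), Mul(-1, W)))) (Function('V')(W) = Add(Add(Pow(W, 2), Mul(Add(-5, Pow(W, 2), Mul(-1, W)), W)), -4) = Add(Add(Pow(W, 2), Mul(W, Add(-5, Pow(W, 2), Mul(-1, W)))), -4) = Add(-4, Pow(W, 2), Mul(W, Add(-5, Pow(W, 2), Mul(-1, W)))))
Mul(Mul(Function('V')(2), 13), Function('A')(6, -3)) = Mul(Mul(Add(-4, Pow(2, 3), Mul(-5, 2)), 13), Mul(Rational(1, 2), Pow(6, -1), Add(3, -3))) = Mul(Mul(Add(-4, 8, -10), 13), Mul(Rational(1, 2), Rational(1, 6), 0)) = Mul(Mul(-6, 13), 0) = Mul(-78, 0) = 0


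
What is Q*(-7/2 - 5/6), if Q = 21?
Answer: -91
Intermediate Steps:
Q*(-7/2 - 5/6) = 21*(-7/2 - 5/6) = 21*(-13/3) = -91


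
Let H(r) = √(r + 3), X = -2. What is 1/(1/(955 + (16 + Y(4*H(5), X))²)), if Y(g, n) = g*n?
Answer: 1723 - 512*√2 ≈ 998.92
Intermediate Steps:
H(r) = √(3 + r)
1/(1/(955 + (16 + Y(4*H(5), X))²)) = 1/(1/(955 + (16 + (4*√(3 + 5))*(-2))²)) = 1/(1/(955 + (16 + (4*√8)*(-2))²)) = 1/(1/(955 + (16 + (4*(2*√2))*(-2))²)) = 1/(1/(955 + (16 + (8*√2)*(-2))²)) = 1/(1/(955 + (16 - 16*√2)²)) = 955 + (16 - 16*√2)²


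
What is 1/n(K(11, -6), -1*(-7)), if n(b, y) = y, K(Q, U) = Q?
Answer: ⅐ ≈ 0.14286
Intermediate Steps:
1/n(K(11, -6), -1*(-7)) = 1/(-1*(-7)) = 1/7 = ⅐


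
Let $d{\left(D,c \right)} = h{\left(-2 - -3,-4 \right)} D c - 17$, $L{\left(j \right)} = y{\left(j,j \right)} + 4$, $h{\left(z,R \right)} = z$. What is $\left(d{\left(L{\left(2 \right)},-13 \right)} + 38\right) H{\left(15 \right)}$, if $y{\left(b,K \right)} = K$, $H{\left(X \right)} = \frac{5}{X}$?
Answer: $-19$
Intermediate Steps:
$L{\left(j \right)} = 4 + j$ ($L{\left(j \right)} = j + 4 = 4 + j$)
$d{\left(D,c \right)} = -17 + D c$ ($d{\left(D,c \right)} = \left(-2 - -3\right) D c - 17 = \left(-2 + 3\right) D c - 17 = 1 D c - 17 = D c - 17 = -17 + D c$)
$\left(d{\left(L{\left(2 \right)},-13 \right)} + 38\right) H{\left(15 \right)} = \left(\left(-17 + \left(4 + 2\right) \left(-13\right)\right) + 38\right) \frac{5}{15} = \left(\left(-17 + 6 \left(-13\right)\right) + 38\right) 5 \cdot \frac{1}{15} = \left(\left(-17 - 78\right) + 38\right) \frac{1}{3} = \left(-95 + 38\right) \frac{1}{3} = \left(-57\right) \frac{1}{3} = -19$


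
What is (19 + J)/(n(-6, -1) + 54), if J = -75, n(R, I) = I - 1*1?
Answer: -14/13 ≈ -1.0769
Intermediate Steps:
n(R, I) = -1 + I (n(R, I) = I - 1 = -1 + I)
(19 + J)/(n(-6, -1) + 54) = (19 - 75)/((-1 - 1) + 54) = -56/(-2 + 54) = -56/52 = (1/52)*(-56) = -14/13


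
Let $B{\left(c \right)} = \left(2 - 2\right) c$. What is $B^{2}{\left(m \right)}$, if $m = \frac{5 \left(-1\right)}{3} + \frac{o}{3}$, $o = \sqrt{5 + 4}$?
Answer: $0$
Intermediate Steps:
$o = 3$ ($o = \sqrt{9} = 3$)
$m = - \frac{2}{3}$ ($m = \frac{5 \left(-1\right)}{3} + \frac{3}{3} = \left(-5\right) \frac{1}{3} + 3 \cdot \frac{1}{3} = - \frac{5}{3} + 1 = - \frac{2}{3} \approx -0.66667$)
$B{\left(c \right)} = 0$ ($B{\left(c \right)} = 0 c = 0$)
$B^{2}{\left(m \right)} = 0^{2} = 0$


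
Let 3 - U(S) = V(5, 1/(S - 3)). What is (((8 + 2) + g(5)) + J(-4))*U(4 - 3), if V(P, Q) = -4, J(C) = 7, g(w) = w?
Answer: 154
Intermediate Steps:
U(S) = 7 (U(S) = 3 - 1*(-4) = 3 + 4 = 7)
(((8 + 2) + g(5)) + J(-4))*U(4 - 3) = (((8 + 2) + 5) + 7)*7 = ((10 + 5) + 7)*7 = (15 + 7)*7 = 22*7 = 154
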